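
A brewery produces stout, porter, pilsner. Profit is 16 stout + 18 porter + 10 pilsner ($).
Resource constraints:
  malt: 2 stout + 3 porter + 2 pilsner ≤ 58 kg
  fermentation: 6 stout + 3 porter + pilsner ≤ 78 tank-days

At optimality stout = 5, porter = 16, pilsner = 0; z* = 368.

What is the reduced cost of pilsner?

At the optimum: malt uses 58 of 58 (binding); fermentation uses 78 of 78 (binding).
Dual feasibility on the basic columns requires 2·y_malt + 6·y_fermentation = 16, 3·y_malt + 3·y_fermentation = 18.
Solving: y_malt = 5, y_fermentation = 1.
Reduced cost of pilsner: c₃ − yᵀa₃ = 10 − (5·2 + 1·1) = 10 − 11 = -1.

-1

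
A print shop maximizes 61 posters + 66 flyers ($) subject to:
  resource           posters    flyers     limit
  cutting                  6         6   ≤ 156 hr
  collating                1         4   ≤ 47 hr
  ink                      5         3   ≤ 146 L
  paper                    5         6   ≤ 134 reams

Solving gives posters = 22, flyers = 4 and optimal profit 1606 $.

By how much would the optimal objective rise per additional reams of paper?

5

Check each constraint at x*: cutting 156/156 (tight); collating 38/47 (slack 9); ink 122/146 (slack 24); paper 134/134 (tight).
By complementary slackness, y = 0 for the non-binding constraints.
Dual feasibility on the basic columns requires 6·y_cutting + 5·y_paper = 61, 6·y_cutting + 6·y_paper = 66.
Solving: y_cutting = 6, y_paper = 5.
Shadow price of paper = 5.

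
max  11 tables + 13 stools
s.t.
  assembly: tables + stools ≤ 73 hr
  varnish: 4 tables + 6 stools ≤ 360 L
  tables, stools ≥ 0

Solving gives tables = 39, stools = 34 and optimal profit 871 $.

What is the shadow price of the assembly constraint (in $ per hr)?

At the optimum: assembly uses 73 of 73 (binding); varnish uses 360 of 360 (binding).
From A_Bᵀ y = c: 1·y_assembly + 4·y_varnish = 11; 1·y_assembly + 6·y_varnish = 13.
→ y_assembly = 7 and y_varnish = 1.
Shadow price of assembly = 7.

7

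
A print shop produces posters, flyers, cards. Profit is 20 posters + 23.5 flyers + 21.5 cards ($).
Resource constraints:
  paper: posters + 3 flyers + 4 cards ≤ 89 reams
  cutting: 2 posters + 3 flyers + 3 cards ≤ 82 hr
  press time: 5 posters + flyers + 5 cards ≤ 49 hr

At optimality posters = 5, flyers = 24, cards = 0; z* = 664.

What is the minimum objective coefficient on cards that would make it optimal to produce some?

Check each constraint at x*: paper 77/89 (slack 12); cutting 82/82 (tight); press time 49/49 (tight).
Slack constraints have shadow price 0 (complementary slackness).
The binding rows give the dual system: 2·y_cutting + 5·y_press time = 20 and 3·y_cutting + 1·y_press time = 23.5.
→ y_cutting = 7.5 and y_press time = 1.
cards enters the basis when its profit ≥ yᵀa₃ = 7.5·3 + 1·5 = 27.5.

27.5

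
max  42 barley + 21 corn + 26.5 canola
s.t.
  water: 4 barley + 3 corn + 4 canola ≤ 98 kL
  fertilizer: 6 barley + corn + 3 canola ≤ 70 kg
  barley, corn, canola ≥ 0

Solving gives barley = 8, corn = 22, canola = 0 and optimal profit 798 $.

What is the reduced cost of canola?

Both water and fertilizer are binding at x*.
Dual feasibility on the basic columns requires 4·y_water + 6·y_fertilizer = 42, 3·y_water + 1·y_fertilizer = 21.
This yields shadow prices y_water = 6, y_fertilizer = 3.
Reduced cost of canola: c₃ − yᵀa₃ = 26.5 − (6·4 + 3·3) = 26.5 − 33 = -6.5.

-6.5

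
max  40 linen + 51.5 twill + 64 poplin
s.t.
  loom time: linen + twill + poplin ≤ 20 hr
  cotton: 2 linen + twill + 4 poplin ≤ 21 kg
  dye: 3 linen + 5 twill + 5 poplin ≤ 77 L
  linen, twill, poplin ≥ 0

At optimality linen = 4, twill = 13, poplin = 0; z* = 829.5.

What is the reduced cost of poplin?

-7

Check each constraint at x*: loom time 17/20 (slack 3); cotton 21/21 (tight); dye 77/77 (tight).
By complementary slackness, y = 0 for the non-binding constraint.
From A_Bᵀ y = c: 2·y_cotton + 3·y_dye = 40; 1·y_cotton + 5·y_dye = 51.5.
→ y_cotton = 6.5 and y_dye = 9.
Reduced cost of poplin: c₃ − yᵀa₃ = 64 − (6.5·4 + 9·5) = 64 − 71 = -7.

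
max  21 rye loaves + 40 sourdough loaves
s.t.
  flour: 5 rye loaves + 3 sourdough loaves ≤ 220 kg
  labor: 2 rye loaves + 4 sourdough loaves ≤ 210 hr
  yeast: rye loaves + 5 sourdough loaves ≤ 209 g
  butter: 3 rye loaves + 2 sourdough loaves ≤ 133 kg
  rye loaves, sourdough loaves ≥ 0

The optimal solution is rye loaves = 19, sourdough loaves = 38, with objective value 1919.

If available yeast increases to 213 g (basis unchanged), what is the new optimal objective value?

1943

Binding: yeast and butter. Non-binding: flour (11 unused), labor (20 unused).
By complementary slackness, y = 0 for the non-binding constraints.
The binding rows give the dual system: 1·y_yeast + 3·y_butter = 21 and 5·y_yeast + 2·y_butter = 40.
→ y_yeast = 6 and y_butter = 5.
Δz = y_yeast·Δb = 6 × (4) = 24, so new z* = 1919 + 24 = 1943.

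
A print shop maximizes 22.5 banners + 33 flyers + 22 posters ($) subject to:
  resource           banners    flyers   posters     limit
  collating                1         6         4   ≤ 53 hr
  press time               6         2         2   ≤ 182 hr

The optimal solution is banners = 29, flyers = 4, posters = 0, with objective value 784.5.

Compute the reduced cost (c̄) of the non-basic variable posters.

-2

At the optimum: collating uses 53 of 53 (binding); press time uses 182 of 182 (binding).
From A_Bᵀ y = c: 1·y_collating + 6·y_press time = 22.5; 6·y_collating + 2·y_press time = 33.
Solving: y_collating = 4.5, y_press time = 3.
Reduced cost of posters: c₃ − yᵀa₃ = 22 − (4.5·4 + 3·2) = 22 − 24 = -2.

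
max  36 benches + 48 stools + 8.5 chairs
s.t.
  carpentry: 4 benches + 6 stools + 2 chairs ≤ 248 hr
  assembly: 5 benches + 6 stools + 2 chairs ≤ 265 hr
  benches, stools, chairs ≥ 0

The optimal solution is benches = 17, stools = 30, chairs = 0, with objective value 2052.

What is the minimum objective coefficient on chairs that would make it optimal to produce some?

Both carpentry and assembly are binding at x*.
From A_Bᵀ y = c: 4·y_carpentry + 5·y_assembly = 36; 6·y_carpentry + 6·y_assembly = 48.
Solving: y_carpentry = 4, y_assembly = 4.
chairs enters the basis when its profit ≥ yᵀa₃ = 4·2 + 4·2 = 16.

16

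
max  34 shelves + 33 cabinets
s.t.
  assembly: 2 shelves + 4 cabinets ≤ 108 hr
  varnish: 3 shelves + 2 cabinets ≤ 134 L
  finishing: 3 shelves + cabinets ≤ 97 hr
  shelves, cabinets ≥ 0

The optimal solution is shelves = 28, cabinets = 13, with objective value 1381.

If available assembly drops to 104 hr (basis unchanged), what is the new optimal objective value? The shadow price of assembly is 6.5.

1355

Δb = -4, so new z* = 1381 + (6.5)·(-4) = 1381 − 26 = 1355.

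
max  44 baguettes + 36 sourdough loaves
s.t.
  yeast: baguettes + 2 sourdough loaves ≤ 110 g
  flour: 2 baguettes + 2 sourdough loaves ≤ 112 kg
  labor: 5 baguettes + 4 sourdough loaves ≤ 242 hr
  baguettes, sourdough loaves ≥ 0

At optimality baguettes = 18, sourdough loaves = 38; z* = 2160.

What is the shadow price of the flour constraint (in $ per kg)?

At the optimum: yeast uses 94 of 110 (slack = 16); flour uses 112 of 112 (binding); labor uses 242 of 242 (binding).
By complementary slackness, y = 0 for the non-binding constraint.
From A_Bᵀ y = c: 2·y_flour + 5·y_labor = 44; 2·y_flour + 4·y_labor = 36.
This yields shadow prices y_flour = 2, y_labor = 8.
Shadow price of flour = 2.

2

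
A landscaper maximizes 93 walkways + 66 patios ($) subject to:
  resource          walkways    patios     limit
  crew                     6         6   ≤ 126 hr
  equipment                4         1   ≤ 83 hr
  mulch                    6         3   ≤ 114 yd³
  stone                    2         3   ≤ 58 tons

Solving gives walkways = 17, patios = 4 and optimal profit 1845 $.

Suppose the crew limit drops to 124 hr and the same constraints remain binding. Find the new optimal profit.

At the optimum: crew uses 126 of 126 (binding); equipment uses 72 of 83 (slack = 11); mulch uses 114 of 114 (binding); stone uses 46 of 58 (slack = 12).
Slack constraints have shadow price 0 (complementary slackness).
Dual feasibility on the basic columns requires 6·y_crew + 6·y_mulch = 93, 6·y_crew + 3·y_mulch = 66.
This yields shadow prices y_crew = 6.5, y_mulch = 9.
Δz = y_crew·Δb = 6.5 × (-2) = -13, so new z* = 1845 − 13 = 1832.

1832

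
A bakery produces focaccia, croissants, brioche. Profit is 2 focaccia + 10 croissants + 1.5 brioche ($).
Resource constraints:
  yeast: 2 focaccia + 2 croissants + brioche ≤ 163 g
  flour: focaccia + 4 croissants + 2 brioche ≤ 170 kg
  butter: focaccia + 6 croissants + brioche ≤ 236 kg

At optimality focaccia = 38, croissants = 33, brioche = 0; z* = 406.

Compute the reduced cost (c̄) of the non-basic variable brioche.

At the optimum: yeast uses 142 of 163 (slack = 21); flour uses 170 of 170 (binding); butter uses 236 of 236 (binding).
Since yeast is not tight, its dual is 0.
From A_Bᵀ y = c: 1·y_flour + 1·y_butter = 2; 4·y_flour + 6·y_butter = 10.
This yields shadow prices y_flour = 1, y_butter = 1.
Reduced cost of brioche: c₃ − yᵀa₃ = 1.5 − (1·2 + 1·1) = 1.5 − 3 = -1.5.

-1.5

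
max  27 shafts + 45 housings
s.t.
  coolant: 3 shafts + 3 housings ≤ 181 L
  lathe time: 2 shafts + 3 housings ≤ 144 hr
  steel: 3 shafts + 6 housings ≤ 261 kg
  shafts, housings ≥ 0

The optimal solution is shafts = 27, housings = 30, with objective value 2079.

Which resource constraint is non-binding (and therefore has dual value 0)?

coolant

coolant: 171/181 (slack 10)
lathe time: 144/144 (binding)
steel: 261/261 (binding)
By complementary slackness, a constraint with positive slack has shadow price 0 → coolant.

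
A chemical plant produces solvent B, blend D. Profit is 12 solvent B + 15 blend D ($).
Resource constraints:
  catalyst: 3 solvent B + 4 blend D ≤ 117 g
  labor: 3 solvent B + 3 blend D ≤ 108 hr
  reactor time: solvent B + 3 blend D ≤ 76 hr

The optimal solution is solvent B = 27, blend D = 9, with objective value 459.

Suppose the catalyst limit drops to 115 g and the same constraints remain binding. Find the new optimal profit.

At the optimum: catalyst uses 117 of 117 (binding); labor uses 108 of 108 (binding); reactor time uses 54 of 76 (slack = 22).
Slack constraints have shadow price 0 (complementary slackness).
Dual feasibility on the basic columns requires 3·y_catalyst + 3·y_labor = 12, 4·y_catalyst + 3·y_labor = 15.
This yields shadow prices y_catalyst = 3, y_labor = 1.
Δz = y_catalyst·Δb = 3 × (-2) = -6, so new z* = 459 − 6 = 453.

453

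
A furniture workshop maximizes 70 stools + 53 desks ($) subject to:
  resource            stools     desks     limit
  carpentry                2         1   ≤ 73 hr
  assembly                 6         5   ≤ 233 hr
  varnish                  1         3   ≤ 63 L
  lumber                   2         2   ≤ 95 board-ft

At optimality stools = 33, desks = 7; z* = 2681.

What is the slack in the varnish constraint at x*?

9

varnish used = 1·33 + 3·7 = 54; slack = 63 − 54 = 9.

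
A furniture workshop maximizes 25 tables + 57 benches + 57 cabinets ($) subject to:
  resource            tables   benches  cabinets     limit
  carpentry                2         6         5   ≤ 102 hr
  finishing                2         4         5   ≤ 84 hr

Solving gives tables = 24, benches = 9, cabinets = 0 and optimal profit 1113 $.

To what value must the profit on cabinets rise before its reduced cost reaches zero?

Both carpentry and finishing are binding at x*.
The binding rows give the dual system: 2·y_carpentry + 2·y_finishing = 25 and 6·y_carpentry + 4·y_finishing = 57.
→ y_carpentry = 3.5 and y_finishing = 9.
cabinets enters the basis when its profit ≥ yᵀa₃ = 3.5·5 + 9·5 = 62.5.

62.5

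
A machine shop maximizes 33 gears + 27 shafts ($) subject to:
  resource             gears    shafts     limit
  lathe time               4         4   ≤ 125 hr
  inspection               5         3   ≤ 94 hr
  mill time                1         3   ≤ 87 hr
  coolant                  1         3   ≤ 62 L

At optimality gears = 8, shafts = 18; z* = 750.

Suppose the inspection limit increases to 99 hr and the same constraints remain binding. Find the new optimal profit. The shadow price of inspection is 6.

780

Δb = 5, so new z* = 750 + (6)·(5) = 750 + 30 = 780.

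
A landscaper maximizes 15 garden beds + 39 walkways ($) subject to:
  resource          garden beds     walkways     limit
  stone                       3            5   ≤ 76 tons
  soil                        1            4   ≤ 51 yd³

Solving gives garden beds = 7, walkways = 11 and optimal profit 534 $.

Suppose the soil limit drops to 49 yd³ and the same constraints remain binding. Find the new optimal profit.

Check each constraint at x*: stone 76/76 (tight); soil 51/51 (tight).
The binding rows give the dual system: 3·y_stone + 1·y_soil = 15 and 5·y_stone + 4·y_soil = 39.
→ y_stone = 3 and y_soil = 6.
Δz = y_soil·Δb = 6 × (-2) = -12, so new z* = 534 − 12 = 522.

522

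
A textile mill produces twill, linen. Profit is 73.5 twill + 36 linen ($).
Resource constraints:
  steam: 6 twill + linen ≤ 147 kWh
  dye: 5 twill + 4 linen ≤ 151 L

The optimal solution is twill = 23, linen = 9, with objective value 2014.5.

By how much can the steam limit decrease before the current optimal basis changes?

109.25

Binding constraints: steam, dye. The basis is B = [[6,1],[5,4]] with det 19.
Per unit decrease in steam, x* moves by d = (-0.2105, 0.2632).
The basis stays optimal until twill reaches 0; allowable decrease = 109.25 kWh.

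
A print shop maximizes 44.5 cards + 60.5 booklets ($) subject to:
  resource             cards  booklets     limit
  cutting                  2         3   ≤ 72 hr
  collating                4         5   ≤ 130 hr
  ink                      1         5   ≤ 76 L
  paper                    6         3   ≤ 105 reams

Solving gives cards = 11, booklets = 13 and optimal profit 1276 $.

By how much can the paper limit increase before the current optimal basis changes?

Binding constraints: ink, paper. The basis is B = [[1,5],[6,3]] with det -27.
Per unit increase in paper, x* moves by d = (0.1852, -0.037).
The basis stays optimal until collating becomes binding; allowable increase = 37.8 reams.

37.8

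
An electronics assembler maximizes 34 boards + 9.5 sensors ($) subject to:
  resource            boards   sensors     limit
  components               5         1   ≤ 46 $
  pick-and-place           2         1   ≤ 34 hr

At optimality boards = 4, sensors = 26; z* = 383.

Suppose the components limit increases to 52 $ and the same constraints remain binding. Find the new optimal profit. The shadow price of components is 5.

413

Δb = 6, so new z* = 383 + (5)·(6) = 383 + 30 = 413.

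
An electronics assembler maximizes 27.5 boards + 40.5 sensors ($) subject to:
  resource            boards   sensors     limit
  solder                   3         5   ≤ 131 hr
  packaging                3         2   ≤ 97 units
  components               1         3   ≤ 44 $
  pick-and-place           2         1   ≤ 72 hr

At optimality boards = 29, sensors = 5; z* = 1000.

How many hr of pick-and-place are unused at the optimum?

9

pick-and-place used = 2·29 + 1·5 = 63; slack = 72 − 63 = 9.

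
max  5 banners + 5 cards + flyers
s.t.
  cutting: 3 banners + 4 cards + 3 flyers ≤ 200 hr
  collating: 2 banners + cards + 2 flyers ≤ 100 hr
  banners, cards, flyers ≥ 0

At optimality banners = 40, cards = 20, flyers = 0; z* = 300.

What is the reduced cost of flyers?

-4

Both cutting and collating are binding at x*.
From A_Bᵀ y = c: 3·y_cutting + 2·y_collating = 5; 4·y_cutting + 1·y_collating = 5.
→ y_cutting = 1 and y_collating = 1.
Reduced cost of flyers: c₃ − yᵀa₃ = 1 − (1·3 + 1·2) = 1 − 5 = -4.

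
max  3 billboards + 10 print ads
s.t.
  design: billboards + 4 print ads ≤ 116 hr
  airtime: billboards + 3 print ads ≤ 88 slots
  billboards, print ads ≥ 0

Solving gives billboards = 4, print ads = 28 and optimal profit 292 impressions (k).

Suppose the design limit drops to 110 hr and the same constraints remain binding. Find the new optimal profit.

286

Check each constraint at x*: design 116/116 (tight); airtime 88/88 (tight).
The binding rows give the dual system: 1·y_design + 1·y_airtime = 3 and 4·y_design + 3·y_airtime = 10.
Solving: y_design = 1, y_airtime = 2.
Δz = y_design·Δb = 1 × (-6) = -6, so new z* = 292 − 6 = 286.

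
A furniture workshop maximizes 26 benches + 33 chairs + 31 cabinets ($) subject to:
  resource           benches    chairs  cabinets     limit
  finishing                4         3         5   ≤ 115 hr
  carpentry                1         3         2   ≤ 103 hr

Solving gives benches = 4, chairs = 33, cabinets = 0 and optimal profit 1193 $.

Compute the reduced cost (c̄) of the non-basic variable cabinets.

-6

At the optimum: finishing uses 115 of 115 (binding); carpentry uses 103 of 103 (binding).
The binding rows give the dual system: 4·y_finishing + 1·y_carpentry = 26 and 3·y_finishing + 3·y_carpentry = 33.
This yields shadow prices y_finishing = 5, y_carpentry = 6.
Reduced cost of cabinets: c₃ − yᵀa₃ = 31 − (5·5 + 6·2) = 31 − 37 = -6.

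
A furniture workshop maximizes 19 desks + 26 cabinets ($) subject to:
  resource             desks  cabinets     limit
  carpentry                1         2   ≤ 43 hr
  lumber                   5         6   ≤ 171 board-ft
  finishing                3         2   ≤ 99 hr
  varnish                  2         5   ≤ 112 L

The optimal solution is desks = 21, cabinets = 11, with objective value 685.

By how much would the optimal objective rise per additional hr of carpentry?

4

Binding: carpentry and lumber. Non-binding: finishing (14 unused), varnish (15 unused).
Slack constraints have shadow price 0 (complementary slackness).
Dual feasibility on the basic columns requires 1·y_carpentry + 5·y_lumber = 19, 2·y_carpentry + 6·y_lumber = 26.
Solving: y_carpentry = 4, y_lumber = 3.
Shadow price of carpentry = 4.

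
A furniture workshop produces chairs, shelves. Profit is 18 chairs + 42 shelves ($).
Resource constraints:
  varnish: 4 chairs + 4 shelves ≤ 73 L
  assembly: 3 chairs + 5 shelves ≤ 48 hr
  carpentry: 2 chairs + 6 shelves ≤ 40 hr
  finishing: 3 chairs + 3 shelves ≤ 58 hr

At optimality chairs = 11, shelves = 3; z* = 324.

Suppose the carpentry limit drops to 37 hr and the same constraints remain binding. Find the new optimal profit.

Binding: assembly and carpentry. Non-binding: varnish (17 unused), finishing (16 unused).
Slack constraints have shadow price 0 (complementary slackness).
The binding rows give the dual system: 3·y_assembly + 2·y_carpentry = 18 and 5·y_assembly + 6·y_carpentry = 42.
This yields shadow prices y_assembly = 3, y_carpentry = 4.5.
Δz = y_carpentry·Δb = 4.5 × (-3) = -13.5, so new z* = 324 − 13.5 = 310.5.

310.5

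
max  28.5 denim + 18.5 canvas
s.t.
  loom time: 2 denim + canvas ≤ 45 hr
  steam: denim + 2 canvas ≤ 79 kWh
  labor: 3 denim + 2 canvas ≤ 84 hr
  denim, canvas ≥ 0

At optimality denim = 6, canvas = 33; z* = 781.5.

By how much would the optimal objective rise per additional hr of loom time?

Check each constraint at x*: loom time 45/45 (tight); steam 72/79 (slack 7); labor 84/84 (tight).
Slack constraints have shadow price 0 (complementary slackness).
From A_Bᵀ y = c: 2·y_loom time + 3·y_labor = 28.5; 1·y_loom time + 2·y_labor = 18.5.
Solving: y_loom time = 1.5, y_labor = 8.5.
Shadow price of loom time = 1.5.

1.5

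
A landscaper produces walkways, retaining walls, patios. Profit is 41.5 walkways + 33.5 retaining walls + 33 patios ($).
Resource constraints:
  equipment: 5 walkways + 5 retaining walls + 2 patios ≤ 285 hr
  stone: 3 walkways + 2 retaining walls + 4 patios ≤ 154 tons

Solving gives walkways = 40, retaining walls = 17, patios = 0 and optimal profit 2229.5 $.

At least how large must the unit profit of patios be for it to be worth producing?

39

Both equipment and stone are binding at x*.
From A_Bᵀ y = c: 5·y_equipment + 3·y_stone = 41.5; 5·y_equipment + 2·y_stone = 33.5.
This yields shadow prices y_equipment = 3.5, y_stone = 8.
patios enters the basis when its profit ≥ yᵀa₃ = 3.5·2 + 8·4 = 39.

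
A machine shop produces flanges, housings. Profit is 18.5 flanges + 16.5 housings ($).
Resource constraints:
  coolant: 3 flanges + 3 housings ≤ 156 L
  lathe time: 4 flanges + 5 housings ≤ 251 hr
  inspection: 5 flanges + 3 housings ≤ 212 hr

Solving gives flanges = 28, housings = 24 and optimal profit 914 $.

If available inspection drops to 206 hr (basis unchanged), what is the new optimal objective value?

908

Check each constraint at x*: coolant 156/156 (tight); lathe time 232/251 (slack 19); inspection 212/212 (tight).
Since lathe time is not tight, its dual is 0.
Dual feasibility on the basic columns requires 3·y_coolant + 5·y_inspection = 18.5, 3·y_coolant + 3·y_inspection = 16.5.
Solving: y_coolant = 4.5, y_inspection = 1.
Δz = y_inspection·Δb = 1 × (-6) = -6, so new z* = 914 − 6 = 908.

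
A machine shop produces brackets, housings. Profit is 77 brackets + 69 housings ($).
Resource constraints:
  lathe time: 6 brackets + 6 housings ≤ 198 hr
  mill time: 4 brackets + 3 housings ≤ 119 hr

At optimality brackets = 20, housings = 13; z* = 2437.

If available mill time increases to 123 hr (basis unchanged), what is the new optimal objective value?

2469

Both lathe time and mill time are binding at x*.
The binding rows give the dual system: 6·y_lathe time + 4·y_mill time = 77 and 6·y_lathe time + 3·y_mill time = 69.
This yields shadow prices y_lathe time = 7.5, y_mill time = 8.
Δz = y_mill time·Δb = 8 × (4) = 32, so new z* = 2437 + 32 = 2469.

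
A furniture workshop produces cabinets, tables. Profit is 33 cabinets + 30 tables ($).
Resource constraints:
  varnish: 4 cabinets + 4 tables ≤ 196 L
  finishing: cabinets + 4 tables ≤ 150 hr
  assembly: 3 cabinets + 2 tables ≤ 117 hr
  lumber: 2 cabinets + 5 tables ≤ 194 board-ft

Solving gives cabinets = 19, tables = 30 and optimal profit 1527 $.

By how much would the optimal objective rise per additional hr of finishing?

0

At the optimum: varnish uses 196 of 196 (binding); finishing uses 139 of 150 (slack = 11); assembly uses 117 of 117 (binding); lumber uses 188 of 194 (slack = 6).
By complementary slackness, y = 0 for the non-binding constraints.
The binding rows give the dual system: 4·y_varnish + 3·y_assembly = 33 and 4·y_varnish + 2·y_assembly = 30.
Solving: y_varnish = 6, y_assembly = 3.
Shadow price of finishing = 0.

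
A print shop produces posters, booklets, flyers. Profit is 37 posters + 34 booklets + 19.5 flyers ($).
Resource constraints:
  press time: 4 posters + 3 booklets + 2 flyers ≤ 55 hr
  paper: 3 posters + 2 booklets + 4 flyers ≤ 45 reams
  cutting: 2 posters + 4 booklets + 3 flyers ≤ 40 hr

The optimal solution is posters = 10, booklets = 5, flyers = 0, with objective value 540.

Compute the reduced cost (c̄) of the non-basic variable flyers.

At the optimum: press time uses 55 of 55 (binding); paper uses 40 of 45 (slack = 5); cutting uses 40 of 40 (binding).
Since paper is not tight, its dual is 0.
From A_Bᵀ y = c: 4·y_press time + 2·y_cutting = 37; 3·y_press time + 4·y_cutting = 34.
This yields shadow prices y_press time = 8, y_cutting = 2.5.
Reduced cost of flyers: c₃ − yᵀa₃ = 19.5 − (8·2 + 2.5·3) = 19.5 − 23.5 = -4.

-4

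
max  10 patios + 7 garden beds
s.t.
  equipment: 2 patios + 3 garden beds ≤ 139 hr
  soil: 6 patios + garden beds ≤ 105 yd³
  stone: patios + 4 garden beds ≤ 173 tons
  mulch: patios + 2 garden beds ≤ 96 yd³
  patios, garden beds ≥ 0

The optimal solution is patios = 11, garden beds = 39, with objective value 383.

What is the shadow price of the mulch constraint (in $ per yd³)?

0

Check each constraint at x*: equipment 139/139 (tight); soil 105/105 (tight); stone 167/173 (slack 6); mulch 89/96 (slack 7).
Slack constraints have shadow price 0 (complementary slackness).
The binding rows give the dual system: 2·y_equipment + 6·y_soil = 10 and 3·y_equipment + 1·y_soil = 7.
→ y_equipment = 2 and y_soil = 1.
Shadow price of mulch = 0.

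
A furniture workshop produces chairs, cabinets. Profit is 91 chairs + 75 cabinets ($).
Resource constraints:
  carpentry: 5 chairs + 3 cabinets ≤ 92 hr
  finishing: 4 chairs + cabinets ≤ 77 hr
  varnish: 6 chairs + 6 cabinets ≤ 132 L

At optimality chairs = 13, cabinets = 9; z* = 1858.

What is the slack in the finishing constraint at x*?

finishing used = 4·13 + 1·9 = 61; slack = 77 − 61 = 16.

16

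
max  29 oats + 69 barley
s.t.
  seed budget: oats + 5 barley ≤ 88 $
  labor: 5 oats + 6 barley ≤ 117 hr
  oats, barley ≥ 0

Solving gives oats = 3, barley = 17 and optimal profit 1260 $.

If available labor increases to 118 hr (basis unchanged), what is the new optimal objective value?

At the optimum: seed budget uses 88 of 88 (binding); labor uses 117 of 117 (binding).
From A_Bᵀ y = c: 1·y_seed budget + 5·y_labor = 29; 5·y_seed budget + 6·y_labor = 69.
→ y_seed budget = 9 and y_labor = 4.
Δz = y_labor·Δb = 4 × (1) = 4, so new z* = 1260 + 4 = 1264.

1264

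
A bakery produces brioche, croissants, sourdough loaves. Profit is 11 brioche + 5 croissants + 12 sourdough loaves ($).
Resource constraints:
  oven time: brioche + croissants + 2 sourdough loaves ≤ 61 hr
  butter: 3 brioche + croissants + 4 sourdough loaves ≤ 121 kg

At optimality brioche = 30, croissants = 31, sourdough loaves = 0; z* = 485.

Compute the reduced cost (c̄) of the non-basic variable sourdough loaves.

-4

Check each constraint at x*: oven time 61/61 (tight); butter 121/121 (tight).
From A_Bᵀ y = c: 1·y_oven time + 3·y_butter = 11; 1·y_oven time + 1·y_butter = 5.
This yields shadow prices y_oven time = 2, y_butter = 3.
Reduced cost of sourdough loaves: c₃ − yᵀa₃ = 12 − (2·2 + 3·4) = 12 − 16 = -4.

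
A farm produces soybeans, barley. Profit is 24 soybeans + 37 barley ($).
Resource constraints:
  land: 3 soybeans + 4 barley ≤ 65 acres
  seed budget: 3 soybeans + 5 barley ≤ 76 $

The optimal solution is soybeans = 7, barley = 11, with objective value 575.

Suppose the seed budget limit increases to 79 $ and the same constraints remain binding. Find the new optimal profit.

At the optimum: land uses 65 of 65 (binding); seed budget uses 76 of 76 (binding).
The binding rows give the dual system: 3·y_land + 3·y_seed budget = 24 and 4·y_land + 5·y_seed budget = 37.
This yields shadow prices y_land = 3, y_seed budget = 5.
Δz = y_seed budget·Δb = 5 × (3) = 15, so new z* = 575 + 15 = 590.

590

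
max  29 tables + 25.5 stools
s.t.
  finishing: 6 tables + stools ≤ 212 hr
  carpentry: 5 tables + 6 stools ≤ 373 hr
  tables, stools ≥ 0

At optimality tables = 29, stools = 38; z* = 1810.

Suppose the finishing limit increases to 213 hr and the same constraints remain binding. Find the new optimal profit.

Check each constraint at x*: finishing 212/212 (tight); carpentry 373/373 (tight).
Dual feasibility on the basic columns requires 6·y_finishing + 5·y_carpentry = 29, 1·y_finishing + 6·y_carpentry = 25.5.
→ y_finishing = 1.5 and y_carpentry = 4.
Δz = y_finishing·Δb = 1.5 × (1) = 1.5, so new z* = 1810 + 1.5 = 1811.5.

1811.5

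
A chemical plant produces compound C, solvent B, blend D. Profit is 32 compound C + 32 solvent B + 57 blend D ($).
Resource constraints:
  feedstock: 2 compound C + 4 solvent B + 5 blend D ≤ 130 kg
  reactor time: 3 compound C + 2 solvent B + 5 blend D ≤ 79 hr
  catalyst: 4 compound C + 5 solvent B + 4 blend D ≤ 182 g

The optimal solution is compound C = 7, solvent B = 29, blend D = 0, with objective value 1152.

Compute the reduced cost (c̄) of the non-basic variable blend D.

-3

Check each constraint at x*: feedstock 130/130 (tight); reactor time 79/79 (tight); catalyst 173/182 (slack 9).
By complementary slackness, y = 0 for the non-binding constraint.
From A_Bᵀ y = c: 2·y_feedstock + 3·y_reactor time = 32; 4·y_feedstock + 2·y_reactor time = 32.
→ y_feedstock = 4 and y_reactor time = 8.
Reduced cost of blend D: c₃ − yᵀa₃ = 57 − (4·5 + 8·5) = 57 − 60 = -3.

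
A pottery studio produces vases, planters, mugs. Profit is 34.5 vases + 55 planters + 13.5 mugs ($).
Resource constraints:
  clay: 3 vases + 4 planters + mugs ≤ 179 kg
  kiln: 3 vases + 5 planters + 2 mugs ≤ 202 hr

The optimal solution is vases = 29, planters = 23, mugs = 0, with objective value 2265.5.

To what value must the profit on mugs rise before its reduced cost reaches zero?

Check each constraint at x*: clay 179/179 (tight); kiln 202/202 (tight).
From A_Bᵀ y = c: 3·y_clay + 3·y_kiln = 34.5; 4·y_clay + 5·y_kiln = 55.
→ y_clay = 2.5 and y_kiln = 9.
mugs enters the basis when its profit ≥ yᵀa₃ = 2.5·1 + 9·2 = 20.5.

20.5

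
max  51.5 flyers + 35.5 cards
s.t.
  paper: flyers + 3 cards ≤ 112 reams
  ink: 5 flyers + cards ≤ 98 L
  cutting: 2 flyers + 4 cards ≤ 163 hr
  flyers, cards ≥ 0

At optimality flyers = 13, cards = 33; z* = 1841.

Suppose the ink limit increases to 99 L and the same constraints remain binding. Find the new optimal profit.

At the optimum: paper uses 112 of 112 (binding); ink uses 98 of 98 (binding); cutting uses 158 of 163 (slack = 5).
Since cutting is not tight, its dual is 0.
The binding rows give the dual system: 1·y_paper + 5·y_ink = 51.5 and 3·y_paper + 1·y_ink = 35.5.
This yields shadow prices y_paper = 9, y_ink = 8.5.
Δz = y_ink·Δb = 8.5 × (1) = 8.5, so new z* = 1841 + 8.5 = 1849.5.

1849.5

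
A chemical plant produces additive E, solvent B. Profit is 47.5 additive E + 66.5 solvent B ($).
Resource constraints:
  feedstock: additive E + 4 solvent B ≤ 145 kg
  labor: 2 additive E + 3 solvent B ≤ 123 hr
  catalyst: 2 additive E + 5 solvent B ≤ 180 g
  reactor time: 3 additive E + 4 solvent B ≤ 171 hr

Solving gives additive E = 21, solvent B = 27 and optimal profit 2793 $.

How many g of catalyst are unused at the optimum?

catalyst used = 2·21 + 5·27 = 177; slack = 180 − 177 = 3.

3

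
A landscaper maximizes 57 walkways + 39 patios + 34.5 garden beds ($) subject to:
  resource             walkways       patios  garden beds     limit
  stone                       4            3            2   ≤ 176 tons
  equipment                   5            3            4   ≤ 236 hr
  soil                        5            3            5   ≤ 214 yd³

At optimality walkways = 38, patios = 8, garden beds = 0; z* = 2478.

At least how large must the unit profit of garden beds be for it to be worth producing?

41

Check each constraint at x*: stone 176/176 (tight); equipment 214/236 (slack 22); soil 214/214 (tight).
Since equipment is not tight, its dual is 0.
Dual feasibility on the basic columns requires 4·y_stone + 5·y_soil = 57, 3·y_stone + 3·y_soil = 39.
Solving: y_stone = 8, y_soil = 5.
garden beds enters the basis when its profit ≥ yᵀa₃ = 8·2 + 5·5 = 41.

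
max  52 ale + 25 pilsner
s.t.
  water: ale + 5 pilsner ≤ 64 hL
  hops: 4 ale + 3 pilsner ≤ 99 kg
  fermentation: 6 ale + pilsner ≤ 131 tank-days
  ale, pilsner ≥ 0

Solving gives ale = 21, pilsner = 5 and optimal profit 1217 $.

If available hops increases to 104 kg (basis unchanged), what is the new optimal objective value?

1252

At the optimum: water uses 46 of 64 (slack = 18); hops uses 99 of 99 (binding); fermentation uses 131 of 131 (binding).
Slack constraints have shadow price 0 (complementary slackness).
The binding rows give the dual system: 4·y_hops + 6·y_fermentation = 52 and 3·y_hops + 1·y_fermentation = 25.
Solving: y_hops = 7, y_fermentation = 4.
Δz = y_hops·Δb = 7 × (5) = 35, so new z* = 1217 + 35 = 1252.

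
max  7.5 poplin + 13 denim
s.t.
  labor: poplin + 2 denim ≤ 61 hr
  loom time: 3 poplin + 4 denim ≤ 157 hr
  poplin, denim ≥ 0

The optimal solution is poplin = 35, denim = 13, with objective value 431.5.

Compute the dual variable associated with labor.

Both labor and loom time are binding at x*.
The binding rows give the dual system: 1·y_labor + 3·y_loom time = 7.5 and 2·y_labor + 4·y_loom time = 13.
Solving: y_labor = 4.5, y_loom time = 1.
Shadow price of labor = 4.5.

4.5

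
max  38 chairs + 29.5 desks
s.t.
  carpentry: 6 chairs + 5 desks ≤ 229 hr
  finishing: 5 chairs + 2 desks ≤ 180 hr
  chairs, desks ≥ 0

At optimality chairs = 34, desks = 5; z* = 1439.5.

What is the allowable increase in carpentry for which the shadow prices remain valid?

221

Binding constraints: carpentry, finishing. The basis is B = [[6,5],[5,2]] with det -13.
Per unit increase in carpentry, x* moves by d = (-0.1538, 0.3846).
The basis stays optimal until chairs reaches 0; allowable increase = 221 hr.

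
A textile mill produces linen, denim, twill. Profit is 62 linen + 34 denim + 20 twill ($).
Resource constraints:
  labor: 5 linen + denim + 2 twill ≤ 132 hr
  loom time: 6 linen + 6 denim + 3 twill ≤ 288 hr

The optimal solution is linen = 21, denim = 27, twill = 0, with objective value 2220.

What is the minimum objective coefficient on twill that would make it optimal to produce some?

27.5

Check each constraint at x*: labor 132/132 (tight); loom time 288/288 (tight).
The binding rows give the dual system: 5·y_labor + 6·y_loom time = 62 and 1·y_labor + 6·y_loom time = 34.
→ y_labor = 7 and y_loom time = 4.5.
twill enters the basis when its profit ≥ yᵀa₃ = 7·2 + 4.5·3 = 27.5.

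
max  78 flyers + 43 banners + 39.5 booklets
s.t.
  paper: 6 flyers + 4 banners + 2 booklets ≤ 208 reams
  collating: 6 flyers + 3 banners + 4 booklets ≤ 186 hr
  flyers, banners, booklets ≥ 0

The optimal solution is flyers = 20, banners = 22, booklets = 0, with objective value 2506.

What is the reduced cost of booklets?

Check each constraint at x*: paper 208/208 (tight); collating 186/186 (tight).
From A_Bᵀ y = c: 6·y_paper + 6·y_collating = 78; 4·y_paper + 3·y_collating = 43.
This yields shadow prices y_paper = 4, y_collating = 9.
Reduced cost of booklets: c₃ − yᵀa₃ = 39.5 − (4·2 + 9·4) = 39.5 − 44 = -4.5.

-4.5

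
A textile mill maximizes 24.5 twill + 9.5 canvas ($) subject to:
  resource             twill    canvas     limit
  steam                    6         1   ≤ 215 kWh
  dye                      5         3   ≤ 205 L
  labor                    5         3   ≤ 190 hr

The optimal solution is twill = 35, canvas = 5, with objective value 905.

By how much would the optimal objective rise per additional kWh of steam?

Binding: steam and labor. Non-binding: dye (15 unused).
Since dye is not tight, its dual is 0.
From A_Bᵀ y = c: 6·y_steam + 5·y_labor = 24.5; 1·y_steam + 3·y_labor = 9.5.
This yields shadow prices y_steam = 2, y_labor = 2.5.
Shadow price of steam = 2.

2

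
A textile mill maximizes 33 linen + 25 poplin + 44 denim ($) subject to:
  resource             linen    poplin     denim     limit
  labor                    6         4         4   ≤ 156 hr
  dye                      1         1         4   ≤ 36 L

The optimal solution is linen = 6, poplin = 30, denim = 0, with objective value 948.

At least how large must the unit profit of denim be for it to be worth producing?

Both labor and dye are binding at x*.
Dual feasibility on the basic columns requires 6·y_labor + 1·y_dye = 33, 4·y_labor + 1·y_dye = 25.
→ y_labor = 4 and y_dye = 9.
denim enters the basis when its profit ≥ yᵀa₃ = 4·4 + 9·4 = 52.

52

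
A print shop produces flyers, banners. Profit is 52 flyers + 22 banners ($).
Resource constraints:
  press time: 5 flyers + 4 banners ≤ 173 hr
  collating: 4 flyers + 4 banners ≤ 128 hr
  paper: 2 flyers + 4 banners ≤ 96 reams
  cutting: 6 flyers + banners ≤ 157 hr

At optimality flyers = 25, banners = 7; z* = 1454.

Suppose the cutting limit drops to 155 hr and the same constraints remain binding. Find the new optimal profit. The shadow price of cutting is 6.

Δb = -2, so new z* = 1454 + (6)·(-2) = 1454 − 12 = 1442.

1442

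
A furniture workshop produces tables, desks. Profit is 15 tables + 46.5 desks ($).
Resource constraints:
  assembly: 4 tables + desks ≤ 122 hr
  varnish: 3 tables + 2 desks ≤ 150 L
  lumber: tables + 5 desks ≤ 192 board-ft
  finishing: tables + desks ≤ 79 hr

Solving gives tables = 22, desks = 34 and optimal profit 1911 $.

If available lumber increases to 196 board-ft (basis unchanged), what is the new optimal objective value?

Check each constraint at x*: assembly 122/122 (tight); varnish 134/150 (slack 16); lumber 192/192 (tight); finishing 56/79 (slack 23).
Since varnish, finishing are not tight, their duals are 0.
The binding rows give the dual system: 4·y_assembly + 1·y_lumber = 15 and 1·y_assembly + 5·y_lumber = 46.5.
This yields shadow prices y_assembly = 1.5, y_lumber = 9.
Δz = y_lumber·Δb = 9 × (4) = 36, so new z* = 1911 + 36 = 1947.

1947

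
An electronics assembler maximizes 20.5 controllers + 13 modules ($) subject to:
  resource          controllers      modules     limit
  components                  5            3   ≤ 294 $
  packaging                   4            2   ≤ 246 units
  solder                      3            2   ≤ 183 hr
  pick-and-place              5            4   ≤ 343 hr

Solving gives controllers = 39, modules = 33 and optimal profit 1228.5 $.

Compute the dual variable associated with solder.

Check each constraint at x*: components 294/294 (tight); packaging 222/246 (slack 24); solder 183/183 (tight); pick-and-place 327/343 (slack 16).
Since packaging, pick-and-place are not tight, their duals are 0.
From A_Bᵀ y = c: 5·y_components + 3·y_solder = 20.5; 3·y_components + 2·y_solder = 13.
Solving: y_components = 2, y_solder = 3.5.
Shadow price of solder = 3.5.

3.5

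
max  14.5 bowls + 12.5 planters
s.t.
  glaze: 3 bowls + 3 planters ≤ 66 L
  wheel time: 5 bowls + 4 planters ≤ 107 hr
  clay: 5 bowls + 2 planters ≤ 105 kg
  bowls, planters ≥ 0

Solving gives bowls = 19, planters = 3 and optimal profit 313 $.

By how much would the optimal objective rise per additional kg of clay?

0

At the optimum: glaze uses 66 of 66 (binding); wheel time uses 107 of 107 (binding); clay uses 101 of 105 (slack = 4).
Since clay is not tight, its dual is 0.
Dual feasibility on the basic columns requires 3·y_glaze + 5·y_wheel time = 14.5, 3·y_glaze + 4·y_wheel time = 12.5.
This yields shadow prices y_glaze = 1.5, y_wheel time = 2.
Shadow price of clay = 0.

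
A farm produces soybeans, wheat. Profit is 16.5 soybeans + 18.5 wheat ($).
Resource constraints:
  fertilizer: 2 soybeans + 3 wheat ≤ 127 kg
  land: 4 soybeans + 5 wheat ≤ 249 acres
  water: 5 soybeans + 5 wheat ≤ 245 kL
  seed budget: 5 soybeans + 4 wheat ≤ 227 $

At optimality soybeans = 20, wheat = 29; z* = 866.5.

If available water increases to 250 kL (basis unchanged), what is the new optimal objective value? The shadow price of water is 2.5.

Δb = 5, so new z* = 866.5 + (2.5)·(5) = 866.5 + 12.5 = 879.

879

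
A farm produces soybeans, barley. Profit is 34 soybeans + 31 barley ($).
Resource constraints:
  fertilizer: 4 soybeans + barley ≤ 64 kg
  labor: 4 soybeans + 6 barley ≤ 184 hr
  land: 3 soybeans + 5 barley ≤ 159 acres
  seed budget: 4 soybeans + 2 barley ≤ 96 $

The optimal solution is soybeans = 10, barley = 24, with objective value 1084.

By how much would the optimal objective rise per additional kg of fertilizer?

Binding: fertilizer and labor. Non-binding: land (9 unused), seed budget (8 unused).
Slack constraints have shadow price 0 (complementary slackness).
From A_Bᵀ y = c: 4·y_fertilizer + 4·y_labor = 34; 1·y_fertilizer + 6·y_labor = 31.
Solving: y_fertilizer = 4, y_labor = 4.5.
Shadow price of fertilizer = 4.

4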